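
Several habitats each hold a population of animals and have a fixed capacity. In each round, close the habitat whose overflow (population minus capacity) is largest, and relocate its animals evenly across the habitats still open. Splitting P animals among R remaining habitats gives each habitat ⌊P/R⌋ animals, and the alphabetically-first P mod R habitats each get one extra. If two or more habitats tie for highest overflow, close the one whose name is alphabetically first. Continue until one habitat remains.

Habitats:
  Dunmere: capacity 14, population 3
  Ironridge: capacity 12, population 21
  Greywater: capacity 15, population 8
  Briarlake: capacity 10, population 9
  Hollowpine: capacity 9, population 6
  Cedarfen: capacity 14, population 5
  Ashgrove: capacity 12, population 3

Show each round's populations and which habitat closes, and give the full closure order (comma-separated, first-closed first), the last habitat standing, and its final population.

Round 1: Ashgrove=3 Briarlake=9 Cedarfen=5 Dunmere=3 Greywater=8 Hollowpine=6 Ironridge=21 → close Ironridge (overflow 9)
  21÷6 = 3 each, +1 to first 3
Round 2: Ashgrove=7 Briarlake=13 Cedarfen=9 Dunmere=6 Greywater=11 Hollowpine=9 → close Briarlake (overflow 3)
  13÷5 = 2 each, +1 to first 3
Round 3: Ashgrove=10 Cedarfen=12 Dunmere=9 Greywater=13 Hollowpine=11 → close Hollowpine (overflow 2)
  11÷4 = 2 each, +1 to first 3
Round 4: Ashgrove=13 Cedarfen=15 Dunmere=12 Greywater=15 → close Ashgrove (overflow 1)
  13÷3 = 4 each, +1 to first 1
Round 5: Cedarfen=20 Dunmere=16 Greywater=19 → close Cedarfen (overflow 6)
  20÷2 = 10 each, +1 to first 0
Round 6: Dunmere=26 Greywater=29 → close Greywater (overflow 14)
  29÷1 = 29 each, +1 to first 0

Closure order: Ironridge, Briarlake, Hollowpine, Ashgrove, Cedarfen, Greywater
Last habitat: Dunmere with 55 animals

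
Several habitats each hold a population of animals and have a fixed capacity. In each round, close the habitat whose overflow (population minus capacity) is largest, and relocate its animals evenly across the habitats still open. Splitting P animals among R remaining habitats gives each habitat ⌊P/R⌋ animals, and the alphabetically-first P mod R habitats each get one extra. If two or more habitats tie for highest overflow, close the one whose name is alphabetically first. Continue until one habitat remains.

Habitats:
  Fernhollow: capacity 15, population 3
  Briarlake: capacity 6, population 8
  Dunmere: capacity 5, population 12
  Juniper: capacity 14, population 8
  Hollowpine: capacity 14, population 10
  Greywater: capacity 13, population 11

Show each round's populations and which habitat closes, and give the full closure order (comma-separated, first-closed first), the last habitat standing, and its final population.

Closure order: Dunmere, Briarlake, Greywater, Hollowpine, Juniper
Last habitat: Fernhollow with 52 animals

Round 1: Briarlake=8 Dunmere=12 Fernhollow=3 Greywater=11 Hollowpine=10 Juniper=8 → close Dunmere (overflow 7)
  12÷5 = 2 each, +1 to first 2
Round 2: Briarlake=11 Fernhollow=6 Greywater=13 Hollowpine=12 Juniper=10 → close Briarlake (overflow 5)
  11÷4 = 2 each, +1 to first 3
Round 3: Fernhollow=9 Greywater=16 Hollowpine=15 Juniper=12 → close Greywater (overflow 3)
  16÷3 = 5 each, +1 to first 1
Round 4: Fernhollow=15 Hollowpine=20 Juniper=17 → close Hollowpine (overflow 6)
  20÷2 = 10 each, +1 to first 0
Round 5: Fernhollow=25 Juniper=27 → close Juniper (overflow 13)
  27÷1 = 27 each, +1 to first 0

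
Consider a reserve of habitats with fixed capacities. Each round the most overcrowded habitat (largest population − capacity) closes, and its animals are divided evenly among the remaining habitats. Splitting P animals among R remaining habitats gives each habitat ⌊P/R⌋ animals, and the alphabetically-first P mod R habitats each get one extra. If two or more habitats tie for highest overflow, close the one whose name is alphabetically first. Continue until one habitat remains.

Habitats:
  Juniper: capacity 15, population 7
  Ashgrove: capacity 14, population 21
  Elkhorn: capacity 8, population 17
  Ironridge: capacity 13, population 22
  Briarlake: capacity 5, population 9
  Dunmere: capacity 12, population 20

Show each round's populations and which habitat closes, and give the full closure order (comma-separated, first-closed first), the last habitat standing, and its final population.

Round 1: Ashgrove=21 Briarlake=9 Dunmere=20 Elkhorn=17 Ironridge=22 Juniper=7 → close Elkhorn (overflow 9)
  17÷5 = 3 each, +1 to first 2
Round 2: Ashgrove=25 Briarlake=13 Dunmere=23 Ironridge=25 Juniper=10 → close Ironridge (overflow 12)
  25÷4 = 6 each, +1 to first 1
Round 3: Ashgrove=32 Briarlake=19 Dunmere=29 Juniper=16 → close Ashgrove (overflow 18)
  32÷3 = 10 each, +1 to first 2
Round 4: Briarlake=30 Dunmere=40 Juniper=26 → close Dunmere (overflow 28)
  40÷2 = 20 each, +1 to first 0
Round 5: Briarlake=50 Juniper=46 → close Briarlake (overflow 45)
  50÷1 = 50 each, +1 to first 0

Closure order: Elkhorn, Ironridge, Ashgrove, Dunmere, Briarlake
Last habitat: Juniper with 96 animals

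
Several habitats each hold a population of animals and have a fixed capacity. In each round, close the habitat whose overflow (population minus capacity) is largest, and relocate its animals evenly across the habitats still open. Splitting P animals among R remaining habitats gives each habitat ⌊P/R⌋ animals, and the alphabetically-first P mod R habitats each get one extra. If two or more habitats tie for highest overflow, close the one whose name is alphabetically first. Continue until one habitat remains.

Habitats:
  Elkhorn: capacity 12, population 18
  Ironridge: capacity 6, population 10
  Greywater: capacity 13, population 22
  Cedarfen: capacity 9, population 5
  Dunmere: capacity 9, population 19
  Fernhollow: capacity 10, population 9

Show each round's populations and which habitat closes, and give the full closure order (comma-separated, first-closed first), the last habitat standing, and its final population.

Closure order: Dunmere, Greywater, Elkhorn, Ironridge, Fernhollow
Last habitat: Cedarfen with 83 animals

Round 1: Cedarfen=5 Dunmere=19 Elkhorn=18 Fernhollow=9 Greywater=22 Ironridge=10 → close Dunmere (overflow 10)
  19÷5 = 3 each, +1 to first 4
Round 2: Cedarfen=9 Elkhorn=22 Fernhollow=13 Greywater=26 Ironridge=13 → close Greywater (overflow 13)
  26÷4 = 6 each, +1 to first 2
Round 3: Cedarfen=16 Elkhorn=29 Fernhollow=19 Ironridge=19 → close Elkhorn (overflow 17)
  29÷3 = 9 each, +1 to first 2
Round 4: Cedarfen=26 Fernhollow=29 Ironridge=28 → close Ironridge (overflow 22)
  28÷2 = 14 each, +1 to first 0
Round 5: Cedarfen=40 Fernhollow=43 → close Fernhollow (overflow 33)
  43÷1 = 43 each, +1 to first 0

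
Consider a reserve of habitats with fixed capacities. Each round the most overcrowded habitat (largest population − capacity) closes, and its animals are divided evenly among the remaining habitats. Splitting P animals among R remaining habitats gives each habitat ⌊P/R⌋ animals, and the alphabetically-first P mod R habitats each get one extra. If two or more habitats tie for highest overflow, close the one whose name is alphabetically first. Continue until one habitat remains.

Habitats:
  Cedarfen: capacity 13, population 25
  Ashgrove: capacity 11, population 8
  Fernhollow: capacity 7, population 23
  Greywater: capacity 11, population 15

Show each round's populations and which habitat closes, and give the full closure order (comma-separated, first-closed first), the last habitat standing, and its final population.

Closure order: Fernhollow, Cedarfen, Greywater
Last habitat: Ashgrove with 71 animals

Round 1: Ashgrove=8 Cedarfen=25 Fernhollow=23 Greywater=15 → close Fernhollow (overflow 16)
  23÷3 = 7 each, +1 to first 2
Round 2: Ashgrove=16 Cedarfen=33 Greywater=22 → close Cedarfen (overflow 20)
  33÷2 = 16 each, +1 to first 1
Round 3: Ashgrove=33 Greywater=38 → close Greywater (overflow 27)
  38÷1 = 38 each, +1 to first 0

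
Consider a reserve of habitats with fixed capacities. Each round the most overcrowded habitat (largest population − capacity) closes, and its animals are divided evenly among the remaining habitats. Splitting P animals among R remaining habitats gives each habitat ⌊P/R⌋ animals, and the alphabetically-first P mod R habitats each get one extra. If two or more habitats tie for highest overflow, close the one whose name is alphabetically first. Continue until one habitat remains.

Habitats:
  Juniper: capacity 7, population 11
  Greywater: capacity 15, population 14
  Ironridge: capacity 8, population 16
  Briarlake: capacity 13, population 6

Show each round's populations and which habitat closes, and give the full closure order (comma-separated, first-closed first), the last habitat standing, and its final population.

Closure order: Ironridge, Juniper, Greywater
Last habitat: Briarlake with 47 animals

Round 1: Briarlake=6 Greywater=14 Ironridge=16 Juniper=11 → close Ironridge (overflow 8)
  16÷3 = 5 each, +1 to first 1
Round 2: Briarlake=12 Greywater=19 Juniper=16 → close Juniper (overflow 9)
  16÷2 = 8 each, +1 to first 0
Round 3: Briarlake=20 Greywater=27 → close Greywater (overflow 12)
  27÷1 = 27 each, +1 to first 0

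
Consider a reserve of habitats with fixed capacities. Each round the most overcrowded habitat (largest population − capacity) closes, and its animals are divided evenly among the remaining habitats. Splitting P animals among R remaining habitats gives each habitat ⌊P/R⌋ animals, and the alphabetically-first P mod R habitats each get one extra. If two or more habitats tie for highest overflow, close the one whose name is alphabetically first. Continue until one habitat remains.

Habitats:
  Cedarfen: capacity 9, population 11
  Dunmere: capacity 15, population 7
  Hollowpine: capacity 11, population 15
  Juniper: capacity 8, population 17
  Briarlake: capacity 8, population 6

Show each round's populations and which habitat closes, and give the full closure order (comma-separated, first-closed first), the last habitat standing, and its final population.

Round 1: Briarlake=6 Cedarfen=11 Dunmere=7 Hollowpine=15 Juniper=17 → close Juniper (overflow 9)
  17÷4 = 4 each, +1 to first 1
Round 2: Briarlake=11 Cedarfen=15 Dunmere=11 Hollowpine=19 → close Hollowpine (overflow 8)
  19÷3 = 6 each, +1 to first 1
Round 3: Briarlake=18 Cedarfen=21 Dunmere=17 → close Cedarfen (overflow 12)
  21÷2 = 10 each, +1 to first 1
Round 4: Briarlake=29 Dunmere=27 → close Briarlake (overflow 21)
  29÷1 = 29 each, +1 to first 0

Closure order: Juniper, Hollowpine, Cedarfen, Briarlake
Last habitat: Dunmere with 56 animals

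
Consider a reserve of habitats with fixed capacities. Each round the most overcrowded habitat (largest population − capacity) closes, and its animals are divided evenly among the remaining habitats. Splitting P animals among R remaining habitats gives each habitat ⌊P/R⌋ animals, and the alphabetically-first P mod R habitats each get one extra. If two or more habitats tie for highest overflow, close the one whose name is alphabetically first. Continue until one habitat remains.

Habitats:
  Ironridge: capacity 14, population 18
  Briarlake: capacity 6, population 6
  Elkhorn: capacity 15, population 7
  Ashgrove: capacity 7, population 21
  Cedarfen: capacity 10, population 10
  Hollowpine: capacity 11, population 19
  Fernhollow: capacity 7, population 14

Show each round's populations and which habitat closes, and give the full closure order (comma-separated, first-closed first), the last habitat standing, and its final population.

Closure order: Ashgrove, Hollowpine, Fernhollow, Ironridge, Briarlake, Cedarfen
Last habitat: Elkhorn with 95 animals

Round 1: Ashgrove=21 Briarlake=6 Cedarfen=10 Elkhorn=7 Fernhollow=14 Hollowpine=19 Ironridge=18 → close Ashgrove (overflow 14)
  21÷6 = 3 each, +1 to first 3
Round 2: Briarlake=10 Cedarfen=14 Elkhorn=11 Fernhollow=17 Hollowpine=22 Ironridge=21 → close Hollowpine (overflow 11)
  22÷5 = 4 each, +1 to first 2
Round 3: Briarlake=15 Cedarfen=19 Elkhorn=15 Fernhollow=21 Ironridge=25 → close Fernhollow (overflow 14)
  21÷4 = 5 each, +1 to first 1
Round 4: Briarlake=21 Cedarfen=24 Elkhorn=20 Ironridge=30 → close Ironridge (overflow 16)
  30÷3 = 10 each, +1 to first 0
Round 5: Briarlake=31 Cedarfen=34 Elkhorn=30 → close Briarlake (overflow 25)
  31÷2 = 15 each, +1 to first 1
Round 6: Cedarfen=50 Elkhorn=45 → close Cedarfen (overflow 40)
  50÷1 = 50 each, +1 to first 0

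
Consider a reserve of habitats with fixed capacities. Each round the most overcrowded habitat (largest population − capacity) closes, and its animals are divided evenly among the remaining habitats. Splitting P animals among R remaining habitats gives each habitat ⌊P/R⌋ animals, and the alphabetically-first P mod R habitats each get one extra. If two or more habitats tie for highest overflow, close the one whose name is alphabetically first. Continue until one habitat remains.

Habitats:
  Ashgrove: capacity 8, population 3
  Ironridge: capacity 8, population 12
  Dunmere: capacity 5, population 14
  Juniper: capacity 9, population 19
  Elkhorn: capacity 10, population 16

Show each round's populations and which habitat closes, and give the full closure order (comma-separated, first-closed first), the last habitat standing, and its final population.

Round 1: Ashgrove=3 Dunmere=14 Elkhorn=16 Ironridge=12 Juniper=19 → close Juniper (overflow 10)
  19÷4 = 4 each, +1 to first 3
Round 2: Ashgrove=8 Dunmere=19 Elkhorn=21 Ironridge=16 → close Dunmere (overflow 14)
  19÷3 = 6 each, +1 to first 1
Round 3: Ashgrove=15 Elkhorn=27 Ironridge=22 → close Elkhorn (overflow 17)
  27÷2 = 13 each, +1 to first 1
Round 4: Ashgrove=29 Ironridge=35 → close Ironridge (overflow 27)
  35÷1 = 35 each, +1 to first 0

Closure order: Juniper, Dunmere, Elkhorn, Ironridge
Last habitat: Ashgrove with 64 animals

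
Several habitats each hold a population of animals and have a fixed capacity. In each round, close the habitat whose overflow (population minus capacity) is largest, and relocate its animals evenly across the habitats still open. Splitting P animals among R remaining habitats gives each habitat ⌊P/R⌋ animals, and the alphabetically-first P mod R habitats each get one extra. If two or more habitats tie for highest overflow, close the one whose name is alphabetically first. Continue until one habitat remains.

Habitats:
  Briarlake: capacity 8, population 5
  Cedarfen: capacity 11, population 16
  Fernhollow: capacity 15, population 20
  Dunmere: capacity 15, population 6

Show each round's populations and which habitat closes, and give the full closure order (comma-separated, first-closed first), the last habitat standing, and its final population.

Closure order: Cedarfen, Fernhollow, Briarlake
Last habitat: Dunmere with 47 animals

Round 1: Briarlake=5 Cedarfen=16 Dunmere=6 Fernhollow=20 → close Cedarfen (overflow 5)
  16÷3 = 5 each, +1 to first 1
Round 2: Briarlake=11 Dunmere=11 Fernhollow=25 → close Fernhollow (overflow 10)
  25÷2 = 12 each, +1 to first 1
Round 3: Briarlake=24 Dunmere=23 → close Briarlake (overflow 16)
  24÷1 = 24 each, +1 to first 0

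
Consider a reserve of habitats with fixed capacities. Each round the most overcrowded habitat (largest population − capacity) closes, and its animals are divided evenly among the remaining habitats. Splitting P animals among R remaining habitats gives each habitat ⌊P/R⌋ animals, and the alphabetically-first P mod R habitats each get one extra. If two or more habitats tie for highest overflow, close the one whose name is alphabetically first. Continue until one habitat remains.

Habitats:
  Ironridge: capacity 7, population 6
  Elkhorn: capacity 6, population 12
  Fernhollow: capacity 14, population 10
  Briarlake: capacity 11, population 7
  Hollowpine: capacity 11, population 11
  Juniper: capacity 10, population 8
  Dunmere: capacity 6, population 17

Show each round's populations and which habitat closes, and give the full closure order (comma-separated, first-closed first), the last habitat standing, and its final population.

Round 1: Briarlake=7 Dunmere=17 Elkhorn=12 Fernhollow=10 Hollowpine=11 Ironridge=6 Juniper=8 → close Dunmere (overflow 11)
  17÷6 = 2 each, +1 to first 5
Round 2: Briarlake=10 Elkhorn=15 Fernhollow=13 Hollowpine=14 Ironridge=9 Juniper=10 → close Elkhorn (overflow 9)
  15÷5 = 3 each, +1 to first 0
Round 3: Briarlake=13 Fernhollow=16 Hollowpine=17 Ironridge=12 Juniper=13 → close Hollowpine (overflow 6)
  17÷4 = 4 each, +1 to first 1
Round 4: Briarlake=18 Fernhollow=20 Ironridge=16 Juniper=17 → close Ironridge (overflow 9)
  16÷3 = 5 each, +1 to first 1
Round 5: Briarlake=24 Fernhollow=25 Juniper=22 → close Briarlake (overflow 13)
  24÷2 = 12 each, +1 to first 0
Round 6: Fernhollow=37 Juniper=34 → close Juniper (overflow 24)
  34÷1 = 34 each, +1 to first 0

Closure order: Dunmere, Elkhorn, Hollowpine, Ironridge, Briarlake, Juniper
Last habitat: Fernhollow with 71 animals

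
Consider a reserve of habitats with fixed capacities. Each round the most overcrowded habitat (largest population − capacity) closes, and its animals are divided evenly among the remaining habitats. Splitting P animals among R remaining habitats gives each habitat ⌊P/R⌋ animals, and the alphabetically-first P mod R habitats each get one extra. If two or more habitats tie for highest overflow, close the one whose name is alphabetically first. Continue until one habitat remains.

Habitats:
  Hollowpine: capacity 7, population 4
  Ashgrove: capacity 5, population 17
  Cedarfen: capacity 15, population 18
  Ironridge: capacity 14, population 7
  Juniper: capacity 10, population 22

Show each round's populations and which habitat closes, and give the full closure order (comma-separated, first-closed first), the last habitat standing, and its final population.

Round 1: Ashgrove=17 Cedarfen=18 Hollowpine=4 Ironridge=7 Juniper=22 → close Ashgrove (overflow 12)
  17÷4 = 4 each, +1 to first 1
Round 2: Cedarfen=23 Hollowpine=8 Ironridge=11 Juniper=26 → close Juniper (overflow 16)
  26÷3 = 8 each, +1 to first 2
Round 3: Cedarfen=32 Hollowpine=17 Ironridge=19 → close Cedarfen (overflow 17)
  32÷2 = 16 each, +1 to first 0
Round 4: Hollowpine=33 Ironridge=35 → close Hollowpine (overflow 26)
  33÷1 = 33 each, +1 to first 0

Closure order: Ashgrove, Juniper, Cedarfen, Hollowpine
Last habitat: Ironridge with 68 animals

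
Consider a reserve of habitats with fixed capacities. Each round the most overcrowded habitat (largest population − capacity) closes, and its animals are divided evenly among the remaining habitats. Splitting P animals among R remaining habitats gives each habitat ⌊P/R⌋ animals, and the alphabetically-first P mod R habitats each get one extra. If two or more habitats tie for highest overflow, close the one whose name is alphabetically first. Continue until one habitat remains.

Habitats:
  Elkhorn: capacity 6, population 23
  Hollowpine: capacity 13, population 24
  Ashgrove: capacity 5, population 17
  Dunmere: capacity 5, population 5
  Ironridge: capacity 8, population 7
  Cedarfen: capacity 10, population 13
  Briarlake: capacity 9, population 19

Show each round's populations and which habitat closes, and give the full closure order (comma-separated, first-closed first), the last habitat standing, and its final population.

Closure order: Elkhorn, Ashgrove, Briarlake, Hollowpine, Cedarfen, Dunmere
Last habitat: Ironridge with 108 animals

Round 1: Ashgrove=17 Briarlake=19 Cedarfen=13 Dunmere=5 Elkhorn=23 Hollowpine=24 Ironridge=7 → close Elkhorn (overflow 17)
  23÷6 = 3 each, +1 to first 5
Round 2: Ashgrove=21 Briarlake=23 Cedarfen=17 Dunmere=9 Hollowpine=28 Ironridge=10 → close Ashgrove (overflow 16)
  21÷5 = 4 each, +1 to first 1
Round 3: Briarlake=28 Cedarfen=21 Dunmere=13 Hollowpine=32 Ironridge=14 → close Briarlake (overflow 19)
  28÷4 = 7 each, +1 to first 0
Round 4: Cedarfen=28 Dunmere=20 Hollowpine=39 Ironridge=21 → close Hollowpine (overflow 26)
  39÷3 = 13 each, +1 to first 0
Round 5: Cedarfen=41 Dunmere=33 Ironridge=34 → close Cedarfen (overflow 31)
  41÷2 = 20 each, +1 to first 1
Round 6: Dunmere=54 Ironridge=54 → close Dunmere (overflow 49)
  54÷1 = 54 each, +1 to first 0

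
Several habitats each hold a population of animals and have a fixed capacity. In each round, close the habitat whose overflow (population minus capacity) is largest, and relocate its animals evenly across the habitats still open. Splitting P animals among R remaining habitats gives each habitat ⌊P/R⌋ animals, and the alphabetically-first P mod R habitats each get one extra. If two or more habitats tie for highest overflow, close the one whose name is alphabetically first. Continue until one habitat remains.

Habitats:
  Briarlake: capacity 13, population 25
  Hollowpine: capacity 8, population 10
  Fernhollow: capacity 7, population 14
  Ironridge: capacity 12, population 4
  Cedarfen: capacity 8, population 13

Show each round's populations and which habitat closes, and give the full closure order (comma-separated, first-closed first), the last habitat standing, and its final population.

Closure order: Briarlake, Fernhollow, Cedarfen, Hollowpine
Last habitat: Ironridge with 66 animals

Round 1: Briarlake=25 Cedarfen=13 Fernhollow=14 Hollowpine=10 Ironridge=4 → close Briarlake (overflow 12)
  25÷4 = 6 each, +1 to first 1
Round 2: Cedarfen=20 Fernhollow=20 Hollowpine=16 Ironridge=10 → close Fernhollow (overflow 13)
  20÷3 = 6 each, +1 to first 2
Round 3: Cedarfen=27 Hollowpine=23 Ironridge=16 → close Cedarfen (overflow 19)
  27÷2 = 13 each, +1 to first 1
Round 4: Hollowpine=37 Ironridge=29 → close Hollowpine (overflow 29)
  37÷1 = 37 each, +1 to first 0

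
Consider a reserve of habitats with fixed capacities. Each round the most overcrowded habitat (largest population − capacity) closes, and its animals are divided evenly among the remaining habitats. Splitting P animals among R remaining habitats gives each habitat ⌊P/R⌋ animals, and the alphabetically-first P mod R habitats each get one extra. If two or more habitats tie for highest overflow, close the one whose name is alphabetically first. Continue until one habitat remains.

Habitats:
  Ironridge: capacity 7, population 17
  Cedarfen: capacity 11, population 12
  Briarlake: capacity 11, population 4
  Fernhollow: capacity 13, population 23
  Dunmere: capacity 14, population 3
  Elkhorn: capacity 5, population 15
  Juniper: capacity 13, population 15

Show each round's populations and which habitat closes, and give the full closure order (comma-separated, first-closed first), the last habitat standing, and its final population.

Closure order: Elkhorn, Fernhollow, Ironridge, Cedarfen, Juniper, Briarlake
Last habitat: Dunmere with 89 animals

Round 1: Briarlake=4 Cedarfen=12 Dunmere=3 Elkhorn=15 Fernhollow=23 Ironridge=17 Juniper=15 → close Elkhorn (overflow 10)
  15÷6 = 2 each, +1 to first 3
Round 2: Briarlake=7 Cedarfen=15 Dunmere=6 Fernhollow=25 Ironridge=19 Juniper=17 → close Fernhollow (overflow 12)
  25÷5 = 5 each, +1 to first 0
Round 3: Briarlake=12 Cedarfen=20 Dunmere=11 Ironridge=24 Juniper=22 → close Ironridge (overflow 17)
  24÷4 = 6 each, +1 to first 0
Round 4: Briarlake=18 Cedarfen=26 Dunmere=17 Juniper=28 → close Cedarfen (overflow 15)
  26÷3 = 8 each, +1 to first 2
Round 5: Briarlake=27 Dunmere=26 Juniper=36 → close Juniper (overflow 23)
  36÷2 = 18 each, +1 to first 0
Round 6: Briarlake=45 Dunmere=44 → close Briarlake (overflow 34)
  45÷1 = 45 each, +1 to first 0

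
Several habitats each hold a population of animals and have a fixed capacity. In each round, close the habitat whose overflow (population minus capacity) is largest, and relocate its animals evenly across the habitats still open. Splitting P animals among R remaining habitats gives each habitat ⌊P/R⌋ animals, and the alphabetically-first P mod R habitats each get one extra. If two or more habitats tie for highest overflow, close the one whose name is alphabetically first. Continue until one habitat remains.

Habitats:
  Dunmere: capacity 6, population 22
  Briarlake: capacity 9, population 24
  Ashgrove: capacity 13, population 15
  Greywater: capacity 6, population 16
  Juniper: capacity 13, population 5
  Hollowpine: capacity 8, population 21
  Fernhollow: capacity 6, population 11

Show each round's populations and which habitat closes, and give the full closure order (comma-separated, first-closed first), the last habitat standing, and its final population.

Round 1: Ashgrove=15 Briarlake=24 Dunmere=22 Fernhollow=11 Greywater=16 Hollowpine=21 Juniper=5 → close Dunmere (overflow 16)
  22÷6 = 3 each, +1 to first 4
Round 2: Ashgrove=19 Briarlake=28 Fernhollow=15 Greywater=20 Hollowpine=24 Juniper=8 → close Briarlake (overflow 19)
  28÷5 = 5 each, +1 to first 3
Round 3: Ashgrove=25 Fernhollow=21 Greywater=26 Hollowpine=29 Juniper=13 → close Hollowpine (overflow 21)
  29÷4 = 7 each, +1 to first 1
Round 4: Ashgrove=33 Fernhollow=28 Greywater=33 Juniper=20 → close Greywater (overflow 27)
  33÷3 = 11 each, +1 to first 0
Round 5: Ashgrove=44 Fernhollow=39 Juniper=31 → close Fernhollow (overflow 33)
  39÷2 = 19 each, +1 to first 1
Round 6: Ashgrove=64 Juniper=50 → close Ashgrove (overflow 51)
  64÷1 = 64 each, +1 to first 0

Closure order: Dunmere, Briarlake, Hollowpine, Greywater, Fernhollow, Ashgrove
Last habitat: Juniper with 114 animals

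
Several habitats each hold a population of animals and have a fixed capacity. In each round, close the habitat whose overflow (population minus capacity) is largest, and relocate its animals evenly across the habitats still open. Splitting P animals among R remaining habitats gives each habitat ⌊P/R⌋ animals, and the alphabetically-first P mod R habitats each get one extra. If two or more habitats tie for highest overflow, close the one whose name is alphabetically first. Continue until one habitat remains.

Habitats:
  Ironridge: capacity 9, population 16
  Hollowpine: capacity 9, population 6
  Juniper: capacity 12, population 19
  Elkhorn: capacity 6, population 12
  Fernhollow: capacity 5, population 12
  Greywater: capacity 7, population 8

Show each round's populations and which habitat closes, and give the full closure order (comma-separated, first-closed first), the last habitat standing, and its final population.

Round 1: Elkhorn=12 Fernhollow=12 Greywater=8 Hollowpine=6 Ironridge=16 Juniper=19 → close Fernhollow (overflow 7)
  12÷5 = 2 each, +1 to first 2
Round 2: Elkhorn=15 Greywater=11 Hollowpine=8 Ironridge=18 Juniper=21 → close Elkhorn (overflow 9)
  15÷4 = 3 each, +1 to first 3
Round 3: Greywater=15 Hollowpine=12 Ironridge=22 Juniper=24 → close Ironridge (overflow 13)
  22÷3 = 7 each, +1 to first 1
Round 4: Greywater=23 Hollowpine=19 Juniper=31 → close Juniper (overflow 19)
  31÷2 = 15 each, +1 to first 1
Round 5: Greywater=39 Hollowpine=34 → close Greywater (overflow 32)
  39÷1 = 39 each, +1 to first 0

Closure order: Fernhollow, Elkhorn, Ironridge, Juniper, Greywater
Last habitat: Hollowpine with 73 animals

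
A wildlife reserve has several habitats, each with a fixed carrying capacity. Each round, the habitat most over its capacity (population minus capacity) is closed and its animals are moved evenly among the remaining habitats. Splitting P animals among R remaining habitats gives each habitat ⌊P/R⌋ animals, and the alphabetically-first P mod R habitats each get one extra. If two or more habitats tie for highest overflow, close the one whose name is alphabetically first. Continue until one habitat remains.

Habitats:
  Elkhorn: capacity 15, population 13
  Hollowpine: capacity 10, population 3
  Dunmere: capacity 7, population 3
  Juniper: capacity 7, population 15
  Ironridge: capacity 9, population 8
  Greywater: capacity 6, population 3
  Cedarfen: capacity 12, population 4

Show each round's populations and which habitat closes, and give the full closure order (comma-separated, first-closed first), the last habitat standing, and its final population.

Round 1: Cedarfen=4 Dunmere=3 Elkhorn=13 Greywater=3 Hollowpine=3 Ironridge=8 Juniper=15 → close Juniper (overflow 8)
  15÷6 = 2 each, +1 to first 3
Round 2: Cedarfen=7 Dunmere=6 Elkhorn=16 Greywater=5 Hollowpine=5 Ironridge=10 → close Elkhorn (overflow 1)
  16÷5 = 3 each, +1 to first 1
Round 3: Cedarfen=11 Dunmere=9 Greywater=8 Hollowpine=8 Ironridge=13 → close Ironridge (overflow 4)
  13÷4 = 3 each, +1 to first 1
Round 4: Cedarfen=15 Dunmere=12 Greywater=11 Hollowpine=11 → close Dunmere (overflow 5)
  12÷3 = 4 each, +1 to first 0
Round 5: Cedarfen=19 Greywater=15 Hollowpine=15 → close Greywater (overflow 9)
  15÷2 = 7 each, +1 to first 1
Round 6: Cedarfen=27 Hollowpine=22 → close Cedarfen (overflow 15)
  27÷1 = 27 each, +1 to first 0

Closure order: Juniper, Elkhorn, Ironridge, Dunmere, Greywater, Cedarfen
Last habitat: Hollowpine with 49 animals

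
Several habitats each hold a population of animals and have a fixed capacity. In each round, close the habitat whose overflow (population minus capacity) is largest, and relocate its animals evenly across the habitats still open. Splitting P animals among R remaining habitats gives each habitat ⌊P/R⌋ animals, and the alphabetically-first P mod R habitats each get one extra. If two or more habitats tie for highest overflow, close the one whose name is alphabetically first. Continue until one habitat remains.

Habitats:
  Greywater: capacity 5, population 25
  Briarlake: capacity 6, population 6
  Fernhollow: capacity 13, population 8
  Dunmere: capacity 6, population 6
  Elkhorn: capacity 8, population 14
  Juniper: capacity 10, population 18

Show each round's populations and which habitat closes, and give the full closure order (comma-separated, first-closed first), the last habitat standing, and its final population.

Round 1: Briarlake=6 Dunmere=6 Elkhorn=14 Fernhollow=8 Greywater=25 Juniper=18 → close Greywater (overflow 20)
  25÷5 = 5 each, +1 to first 0
Round 2: Briarlake=11 Dunmere=11 Elkhorn=19 Fernhollow=13 Juniper=23 → close Juniper (overflow 13)
  23÷4 = 5 each, +1 to first 3
Round 3: Briarlake=17 Dunmere=17 Elkhorn=25 Fernhollow=18 → close Elkhorn (overflow 17)
  25÷3 = 8 each, +1 to first 1
Round 4: Briarlake=26 Dunmere=25 Fernhollow=26 → close Briarlake (overflow 20)
  26÷2 = 13 each, +1 to first 0
Round 5: Dunmere=38 Fernhollow=39 → close Dunmere (overflow 32)
  38÷1 = 38 each, +1 to first 0

Closure order: Greywater, Juniper, Elkhorn, Briarlake, Dunmere
Last habitat: Fernhollow with 77 animals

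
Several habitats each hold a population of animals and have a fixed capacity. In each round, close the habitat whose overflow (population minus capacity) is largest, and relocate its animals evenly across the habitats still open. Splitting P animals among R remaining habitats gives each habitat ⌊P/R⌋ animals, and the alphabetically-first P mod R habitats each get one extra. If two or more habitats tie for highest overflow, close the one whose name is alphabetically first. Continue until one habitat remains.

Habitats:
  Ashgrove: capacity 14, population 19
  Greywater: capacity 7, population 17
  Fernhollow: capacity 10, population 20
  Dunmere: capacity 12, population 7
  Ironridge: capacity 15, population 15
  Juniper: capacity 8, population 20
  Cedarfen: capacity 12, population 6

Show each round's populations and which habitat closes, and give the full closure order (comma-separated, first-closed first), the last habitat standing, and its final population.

Round 1: Ashgrove=19 Cedarfen=6 Dunmere=7 Fernhollow=20 Greywater=17 Ironridge=15 Juniper=20 → close Juniper (overflow 12)
  20÷6 = 3 each, +1 to first 2
Round 2: Ashgrove=23 Cedarfen=10 Dunmere=10 Fernhollow=23 Greywater=20 Ironridge=18 → close Fernhollow (overflow 13)
  23÷5 = 4 each, +1 to first 3
Round 3: Ashgrove=28 Cedarfen=15 Dunmere=15 Greywater=24 Ironridge=22 → close Greywater (overflow 17)
  24÷4 = 6 each, +1 to first 0
Round 4: Ashgrove=34 Cedarfen=21 Dunmere=21 Ironridge=28 → close Ashgrove (overflow 20)
  34÷3 = 11 each, +1 to first 1
Round 5: Cedarfen=33 Dunmere=32 Ironridge=39 → close Ironridge (overflow 24)
  39÷2 = 19 each, +1 to first 1
Round 6: Cedarfen=53 Dunmere=51 → close Cedarfen (overflow 41)
  53÷1 = 53 each, +1 to first 0

Closure order: Juniper, Fernhollow, Greywater, Ashgrove, Ironridge, Cedarfen
Last habitat: Dunmere with 104 animals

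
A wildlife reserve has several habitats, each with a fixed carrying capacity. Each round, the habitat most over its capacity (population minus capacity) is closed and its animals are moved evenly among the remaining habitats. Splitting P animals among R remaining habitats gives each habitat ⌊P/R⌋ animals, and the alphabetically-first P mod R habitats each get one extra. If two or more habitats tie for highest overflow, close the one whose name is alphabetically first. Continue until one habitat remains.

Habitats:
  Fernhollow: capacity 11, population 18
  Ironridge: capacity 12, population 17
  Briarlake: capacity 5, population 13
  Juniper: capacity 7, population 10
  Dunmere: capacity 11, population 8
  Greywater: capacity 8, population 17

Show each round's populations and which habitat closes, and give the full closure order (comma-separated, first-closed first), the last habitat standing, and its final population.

Closure order: Greywater, Briarlake, Fernhollow, Ironridge, Juniper
Last habitat: Dunmere with 83 animals

Round 1: Briarlake=13 Dunmere=8 Fernhollow=18 Greywater=17 Ironridge=17 Juniper=10 → close Greywater (overflow 9)
  17÷5 = 3 each, +1 to first 2
Round 2: Briarlake=17 Dunmere=12 Fernhollow=21 Ironridge=20 Juniper=13 → close Briarlake (overflow 12)
  17÷4 = 4 each, +1 to first 1
Round 3: Dunmere=17 Fernhollow=25 Ironridge=24 Juniper=17 → close Fernhollow (overflow 14)
  25÷3 = 8 each, +1 to first 1
Round 4: Dunmere=26 Ironridge=32 Juniper=25 → close Ironridge (overflow 20)
  32÷2 = 16 each, +1 to first 0
Round 5: Dunmere=42 Juniper=41 → close Juniper (overflow 34)
  41÷1 = 41 each, +1 to first 0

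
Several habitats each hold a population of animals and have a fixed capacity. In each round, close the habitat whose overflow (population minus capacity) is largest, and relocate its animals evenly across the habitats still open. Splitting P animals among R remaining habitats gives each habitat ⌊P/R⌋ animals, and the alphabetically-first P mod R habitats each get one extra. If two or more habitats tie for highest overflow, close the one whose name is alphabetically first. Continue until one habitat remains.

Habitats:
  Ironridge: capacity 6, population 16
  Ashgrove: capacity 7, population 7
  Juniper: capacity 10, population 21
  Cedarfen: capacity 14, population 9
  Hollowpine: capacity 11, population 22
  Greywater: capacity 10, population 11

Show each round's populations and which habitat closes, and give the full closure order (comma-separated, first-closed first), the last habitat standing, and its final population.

Closure order: Hollowpine, Juniper, Ironridge, Ashgrove, Greywater
Last habitat: Cedarfen with 86 animals

Round 1: Ashgrove=7 Cedarfen=9 Greywater=11 Hollowpine=22 Ironridge=16 Juniper=21 → close Hollowpine (overflow 11)
  22÷5 = 4 each, +1 to first 2
Round 2: Ashgrove=12 Cedarfen=14 Greywater=15 Ironridge=20 Juniper=25 → close Juniper (overflow 15)
  25÷4 = 6 each, +1 to first 1
Round 3: Ashgrove=19 Cedarfen=20 Greywater=21 Ironridge=26 → close Ironridge (overflow 20)
  26÷3 = 8 each, +1 to first 2
Round 4: Ashgrove=28 Cedarfen=29 Greywater=29 → close Ashgrove (overflow 21)
  28÷2 = 14 each, +1 to first 0
Round 5: Cedarfen=43 Greywater=43 → close Greywater (overflow 33)
  43÷1 = 43 each, +1 to first 0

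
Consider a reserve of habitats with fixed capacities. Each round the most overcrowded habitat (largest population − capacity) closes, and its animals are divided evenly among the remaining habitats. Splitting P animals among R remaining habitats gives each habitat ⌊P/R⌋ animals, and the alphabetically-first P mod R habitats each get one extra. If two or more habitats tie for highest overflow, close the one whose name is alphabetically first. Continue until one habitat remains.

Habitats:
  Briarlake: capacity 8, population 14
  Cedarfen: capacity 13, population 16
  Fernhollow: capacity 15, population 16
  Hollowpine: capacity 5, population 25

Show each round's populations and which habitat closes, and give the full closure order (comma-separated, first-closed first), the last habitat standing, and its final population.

Closure order: Hollowpine, Briarlake, Cedarfen
Last habitat: Fernhollow with 71 animals

Round 1: Briarlake=14 Cedarfen=16 Fernhollow=16 Hollowpine=25 → close Hollowpine (overflow 20)
  25÷3 = 8 each, +1 to first 1
Round 2: Briarlake=23 Cedarfen=24 Fernhollow=24 → close Briarlake (overflow 15)
  23÷2 = 11 each, +1 to first 1
Round 3: Cedarfen=36 Fernhollow=35 → close Cedarfen (overflow 23)
  36÷1 = 36 each, +1 to first 0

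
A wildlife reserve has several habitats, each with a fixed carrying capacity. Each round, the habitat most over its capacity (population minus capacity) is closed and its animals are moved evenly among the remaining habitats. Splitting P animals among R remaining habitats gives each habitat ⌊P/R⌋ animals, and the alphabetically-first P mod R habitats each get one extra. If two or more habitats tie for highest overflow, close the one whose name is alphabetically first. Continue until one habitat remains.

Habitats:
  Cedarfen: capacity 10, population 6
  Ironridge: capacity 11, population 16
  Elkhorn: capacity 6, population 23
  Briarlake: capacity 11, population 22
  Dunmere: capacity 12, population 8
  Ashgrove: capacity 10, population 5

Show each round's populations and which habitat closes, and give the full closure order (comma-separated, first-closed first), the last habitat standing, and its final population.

Round 1: Ashgrove=5 Briarlake=22 Cedarfen=6 Dunmere=8 Elkhorn=23 Ironridge=16 → close Elkhorn (overflow 17)
  23÷5 = 4 each, +1 to first 3
Round 2: Ashgrove=10 Briarlake=27 Cedarfen=11 Dunmere=12 Ironridge=20 → close Briarlake (overflow 16)
  27÷4 = 6 each, +1 to first 3
Round 3: Ashgrove=17 Cedarfen=18 Dunmere=19 Ironridge=26 → close Ironridge (overflow 15)
  26÷3 = 8 each, +1 to first 2
Round 4: Ashgrove=26 Cedarfen=27 Dunmere=27 → close Cedarfen (overflow 17)
  27÷2 = 13 each, +1 to first 1
Round 5: Ashgrove=40 Dunmere=40 → close Ashgrove (overflow 30)
  40÷1 = 40 each, +1 to first 0

Closure order: Elkhorn, Briarlake, Ironridge, Cedarfen, Ashgrove
Last habitat: Dunmere with 80 animals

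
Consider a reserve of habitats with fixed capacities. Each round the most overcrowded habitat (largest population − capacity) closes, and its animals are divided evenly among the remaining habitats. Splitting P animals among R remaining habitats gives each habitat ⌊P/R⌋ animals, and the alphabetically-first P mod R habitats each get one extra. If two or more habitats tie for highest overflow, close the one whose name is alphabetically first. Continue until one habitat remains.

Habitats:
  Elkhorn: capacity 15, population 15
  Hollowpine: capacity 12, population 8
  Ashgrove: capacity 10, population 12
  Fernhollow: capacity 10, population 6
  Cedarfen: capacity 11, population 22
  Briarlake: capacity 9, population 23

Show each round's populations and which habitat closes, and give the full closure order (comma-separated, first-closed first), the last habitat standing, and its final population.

Closure order: Briarlake, Cedarfen, Ashgrove, Elkhorn, Fernhollow
Last habitat: Hollowpine with 86 animals

Round 1: Ashgrove=12 Briarlake=23 Cedarfen=22 Elkhorn=15 Fernhollow=6 Hollowpine=8 → close Briarlake (overflow 14)
  23÷5 = 4 each, +1 to first 3
Round 2: Ashgrove=17 Cedarfen=27 Elkhorn=20 Fernhollow=10 Hollowpine=12 → close Cedarfen (overflow 16)
  27÷4 = 6 each, +1 to first 3
Round 3: Ashgrove=24 Elkhorn=27 Fernhollow=17 Hollowpine=18 → close Ashgrove (overflow 14)
  24÷3 = 8 each, +1 to first 0
Round 4: Elkhorn=35 Fernhollow=25 Hollowpine=26 → close Elkhorn (overflow 20)
  35÷2 = 17 each, +1 to first 1
Round 5: Fernhollow=43 Hollowpine=43 → close Fernhollow (overflow 33)
  43÷1 = 43 each, +1 to first 0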